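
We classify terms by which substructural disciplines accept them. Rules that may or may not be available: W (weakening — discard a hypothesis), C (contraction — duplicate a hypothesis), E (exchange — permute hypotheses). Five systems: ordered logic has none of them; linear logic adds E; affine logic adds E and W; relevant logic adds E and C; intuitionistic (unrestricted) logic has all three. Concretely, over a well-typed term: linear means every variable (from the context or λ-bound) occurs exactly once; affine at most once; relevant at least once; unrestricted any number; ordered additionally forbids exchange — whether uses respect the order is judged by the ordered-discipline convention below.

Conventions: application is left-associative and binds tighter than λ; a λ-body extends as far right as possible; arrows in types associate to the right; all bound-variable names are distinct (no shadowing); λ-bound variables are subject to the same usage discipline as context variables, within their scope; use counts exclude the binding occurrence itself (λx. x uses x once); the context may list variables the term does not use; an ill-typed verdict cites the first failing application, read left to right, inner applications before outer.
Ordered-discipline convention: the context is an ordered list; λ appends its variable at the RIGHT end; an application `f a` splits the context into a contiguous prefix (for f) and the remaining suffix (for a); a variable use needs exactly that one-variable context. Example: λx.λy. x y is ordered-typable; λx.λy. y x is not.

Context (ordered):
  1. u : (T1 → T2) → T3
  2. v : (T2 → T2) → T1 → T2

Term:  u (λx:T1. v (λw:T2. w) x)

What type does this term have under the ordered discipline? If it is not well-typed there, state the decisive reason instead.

term : T3
usage: u: 1, v: 1, x (bound): 1, w (bound): 1
order of uses: u, v, w, x
typing: ✓ — T3
per-discipline verdicts: ordered ✓, linear ✓, affine ✓, relevant ✓, unrestricted ✓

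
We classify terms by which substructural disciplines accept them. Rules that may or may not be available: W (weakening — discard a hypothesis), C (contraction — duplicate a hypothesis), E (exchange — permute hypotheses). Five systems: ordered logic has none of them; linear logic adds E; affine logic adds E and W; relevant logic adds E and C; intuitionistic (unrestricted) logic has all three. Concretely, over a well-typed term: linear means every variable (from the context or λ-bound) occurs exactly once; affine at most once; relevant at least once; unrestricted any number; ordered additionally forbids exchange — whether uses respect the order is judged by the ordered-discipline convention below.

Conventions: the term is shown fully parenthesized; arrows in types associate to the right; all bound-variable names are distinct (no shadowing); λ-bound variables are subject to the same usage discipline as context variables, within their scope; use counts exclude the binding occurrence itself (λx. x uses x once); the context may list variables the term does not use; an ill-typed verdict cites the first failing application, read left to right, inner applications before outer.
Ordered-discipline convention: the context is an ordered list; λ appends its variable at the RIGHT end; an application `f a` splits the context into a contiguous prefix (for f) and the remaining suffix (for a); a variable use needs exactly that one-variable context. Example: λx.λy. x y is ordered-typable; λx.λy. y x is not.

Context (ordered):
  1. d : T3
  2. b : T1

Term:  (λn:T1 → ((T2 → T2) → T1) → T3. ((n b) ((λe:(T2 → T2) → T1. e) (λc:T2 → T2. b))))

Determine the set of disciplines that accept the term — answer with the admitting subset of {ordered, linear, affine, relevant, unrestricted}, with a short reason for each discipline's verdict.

admitted by: unrestricted
use counts: d ×0; b ×2; n [bound] ×1; e [bound] ×1; c [bound] ×0
order of uses: n, b, e, b
typing: well-typed at (T1 → ((T2 → T2) → T1) → T3) → T3
ordered: ✗, needs contraction — b ×2; d, c never used (weakening)
linear: ✗, needs contraction — b ×2; d, c never used (weakening)
affine: ✗, needs contraction — b ×2
relevant: ✗, d, c never used (weakening)
unrestricted: ✓, typability at (T1 → ((T2 → T2) → T1) → T3) → T3 is all that's needed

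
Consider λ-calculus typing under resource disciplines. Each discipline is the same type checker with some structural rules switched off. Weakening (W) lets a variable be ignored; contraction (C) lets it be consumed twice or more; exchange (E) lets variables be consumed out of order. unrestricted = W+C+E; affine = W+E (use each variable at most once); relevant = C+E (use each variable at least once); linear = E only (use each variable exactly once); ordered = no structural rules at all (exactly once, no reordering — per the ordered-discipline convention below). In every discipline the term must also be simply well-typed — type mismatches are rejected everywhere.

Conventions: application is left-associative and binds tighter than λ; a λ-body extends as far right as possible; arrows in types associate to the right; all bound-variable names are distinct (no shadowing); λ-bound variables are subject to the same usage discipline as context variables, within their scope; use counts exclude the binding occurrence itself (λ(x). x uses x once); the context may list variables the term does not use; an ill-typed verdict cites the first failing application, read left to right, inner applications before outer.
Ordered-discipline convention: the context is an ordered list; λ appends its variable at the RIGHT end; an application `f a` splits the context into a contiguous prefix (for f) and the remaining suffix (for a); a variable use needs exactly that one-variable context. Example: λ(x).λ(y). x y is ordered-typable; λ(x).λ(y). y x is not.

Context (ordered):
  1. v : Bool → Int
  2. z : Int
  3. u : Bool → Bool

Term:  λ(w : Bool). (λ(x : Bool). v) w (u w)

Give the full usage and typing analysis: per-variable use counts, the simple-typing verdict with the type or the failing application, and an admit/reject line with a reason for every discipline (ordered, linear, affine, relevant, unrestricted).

counts: v: 1, z: 0, u: 1, w [bound]: 2, x [bound]: 0
order of uses: v, w, u, w
typing: the term checks, with type Bool → Int
ordered ✗ (repeated use of w ×2; z, x never used (weakening))
linear ✗ (repeated use of w ×2; z, x never used (weakening))
affine ✗ (repeated use of w ×2)
relevant ✗ (z, x never used (weakening))
unrestricted ✓ (simply typable at Bool → Int; W, C, E all held)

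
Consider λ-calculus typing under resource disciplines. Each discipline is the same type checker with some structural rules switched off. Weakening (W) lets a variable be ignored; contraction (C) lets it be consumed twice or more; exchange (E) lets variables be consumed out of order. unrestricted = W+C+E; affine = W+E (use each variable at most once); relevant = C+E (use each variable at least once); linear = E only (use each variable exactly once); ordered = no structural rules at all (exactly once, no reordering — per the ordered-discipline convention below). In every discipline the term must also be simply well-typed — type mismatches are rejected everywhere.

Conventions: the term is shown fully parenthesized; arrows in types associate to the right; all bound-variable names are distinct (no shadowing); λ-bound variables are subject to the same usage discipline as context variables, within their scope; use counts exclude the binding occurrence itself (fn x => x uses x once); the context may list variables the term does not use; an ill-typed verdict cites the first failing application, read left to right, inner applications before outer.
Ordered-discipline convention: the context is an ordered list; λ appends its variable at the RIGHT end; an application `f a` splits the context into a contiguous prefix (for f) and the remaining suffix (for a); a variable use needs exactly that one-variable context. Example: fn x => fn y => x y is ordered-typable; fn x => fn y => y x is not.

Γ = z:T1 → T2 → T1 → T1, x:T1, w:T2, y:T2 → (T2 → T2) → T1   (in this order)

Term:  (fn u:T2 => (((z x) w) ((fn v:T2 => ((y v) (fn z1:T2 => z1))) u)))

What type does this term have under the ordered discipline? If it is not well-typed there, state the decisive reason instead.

term : T2 → T1
usage: z: 1×, x: 1×, w: 1×, y: 1×, u [bound]: 1×, v [bound]: 1×, z1 [bound]: 1×
left-to-right use order: z, x, w, y, v, z1, u
typing: well-typed at T2 → T1
all disciplines: ordered ✓, linear ✓, affine ✓, relevant ✓, unrestricted ✓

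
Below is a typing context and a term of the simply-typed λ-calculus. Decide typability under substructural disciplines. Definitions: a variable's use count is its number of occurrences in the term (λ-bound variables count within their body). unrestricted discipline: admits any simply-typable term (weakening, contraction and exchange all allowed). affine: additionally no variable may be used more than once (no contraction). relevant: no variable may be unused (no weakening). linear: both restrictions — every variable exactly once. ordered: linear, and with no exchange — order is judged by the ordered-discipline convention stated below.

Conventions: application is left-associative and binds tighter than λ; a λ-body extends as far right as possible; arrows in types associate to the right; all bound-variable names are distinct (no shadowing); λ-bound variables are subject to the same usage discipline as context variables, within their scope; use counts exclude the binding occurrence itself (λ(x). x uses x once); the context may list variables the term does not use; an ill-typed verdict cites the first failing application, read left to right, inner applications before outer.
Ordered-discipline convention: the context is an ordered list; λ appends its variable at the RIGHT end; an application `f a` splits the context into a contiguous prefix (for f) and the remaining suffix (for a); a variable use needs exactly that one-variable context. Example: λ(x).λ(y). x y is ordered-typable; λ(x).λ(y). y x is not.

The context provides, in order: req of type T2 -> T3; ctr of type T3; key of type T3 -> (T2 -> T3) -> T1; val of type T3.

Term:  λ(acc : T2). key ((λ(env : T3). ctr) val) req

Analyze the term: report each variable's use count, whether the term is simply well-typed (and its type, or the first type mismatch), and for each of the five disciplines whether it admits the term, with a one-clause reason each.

use counts: req ×1; ctr ×1; key ×1; val ×1; acc [bound] ×0; env [bound] ×0
use order (left to right): key, ctr, val, req
typing: ✓ — T2 -> T1
ordered ✗ (needs weakening: acc, env unused)
linear ✗ (needs weakening: acc, env unused)
affine ✓ (req, ctr, key, val, acc, env: no repeats, contraction unneeded)
relevant ✗ (needs weakening: acc, env unused)
unrestricted ✓ (well-typed at T2 -> T1; no restrictions here)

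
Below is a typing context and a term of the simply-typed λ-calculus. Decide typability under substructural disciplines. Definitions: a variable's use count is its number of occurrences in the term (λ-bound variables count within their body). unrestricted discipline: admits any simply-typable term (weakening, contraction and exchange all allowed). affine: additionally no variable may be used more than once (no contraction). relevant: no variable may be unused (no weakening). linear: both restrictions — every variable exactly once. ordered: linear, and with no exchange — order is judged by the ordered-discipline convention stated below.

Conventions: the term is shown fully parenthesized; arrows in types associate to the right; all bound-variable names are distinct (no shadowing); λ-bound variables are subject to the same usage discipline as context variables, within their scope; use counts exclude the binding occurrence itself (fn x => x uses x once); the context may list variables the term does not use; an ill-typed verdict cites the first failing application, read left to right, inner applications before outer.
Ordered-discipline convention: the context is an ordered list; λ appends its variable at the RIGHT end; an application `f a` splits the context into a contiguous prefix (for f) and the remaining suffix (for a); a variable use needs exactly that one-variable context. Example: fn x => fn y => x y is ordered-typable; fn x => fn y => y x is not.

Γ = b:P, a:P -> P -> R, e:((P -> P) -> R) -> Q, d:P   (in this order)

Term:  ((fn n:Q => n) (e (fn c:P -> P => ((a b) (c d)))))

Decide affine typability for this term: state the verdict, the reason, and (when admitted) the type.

yes — b, a, e, d, n, c: no repeats, contraction unneeded; term : Q
usage: b ×1; a ×1; e ×1; d ×1; n [bound] ×1; c [bound] ×1
uses in reading order: n, e, a, b, c, d
typing: the term checks, with type Q
across the five disciplines: ordered ✗, linear ✓, affine ✓, relevant ✓, unrestricted ✓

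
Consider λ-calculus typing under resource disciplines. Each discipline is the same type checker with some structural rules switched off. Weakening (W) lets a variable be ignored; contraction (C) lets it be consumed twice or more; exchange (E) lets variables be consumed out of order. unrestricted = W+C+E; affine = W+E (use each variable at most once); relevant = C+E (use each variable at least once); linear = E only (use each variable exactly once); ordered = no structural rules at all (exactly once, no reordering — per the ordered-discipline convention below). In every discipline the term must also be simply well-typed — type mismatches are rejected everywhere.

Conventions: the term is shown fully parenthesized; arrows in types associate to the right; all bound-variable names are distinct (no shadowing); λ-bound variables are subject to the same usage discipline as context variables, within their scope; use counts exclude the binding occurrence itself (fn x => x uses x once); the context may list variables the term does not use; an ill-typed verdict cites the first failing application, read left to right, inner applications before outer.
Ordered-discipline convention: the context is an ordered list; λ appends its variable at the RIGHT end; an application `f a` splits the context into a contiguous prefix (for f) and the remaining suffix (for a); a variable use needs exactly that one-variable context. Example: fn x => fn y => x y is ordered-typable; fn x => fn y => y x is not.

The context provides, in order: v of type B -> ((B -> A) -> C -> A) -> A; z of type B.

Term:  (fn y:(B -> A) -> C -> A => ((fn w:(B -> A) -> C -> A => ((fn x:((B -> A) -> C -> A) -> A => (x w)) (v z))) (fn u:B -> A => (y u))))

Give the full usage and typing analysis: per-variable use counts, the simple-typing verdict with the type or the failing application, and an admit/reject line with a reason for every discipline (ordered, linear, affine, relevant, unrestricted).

variable uses: v ×1, z ×1, y (bound) ×1, w (bound) ×1, x (bound) ×1, u (bound) ×1
order of uses: x, w, v, z, y, u
typing: the term checks, with type ((B -> A) -> C -> A) -> A
ordered ✗ (no ordered split (uses run x, w, v, z, y, u))
linear ✓ (each of v, z, y, w, x, u used exactly once)
affine ✓ (no duplicate uses among v, z, y, w, x, u)
relevant ✓ (every one of v, z, y, w, x, u appears)
unrestricted ✓ (typability at ((B -> A) -> C -> A) -> A is all that's needed)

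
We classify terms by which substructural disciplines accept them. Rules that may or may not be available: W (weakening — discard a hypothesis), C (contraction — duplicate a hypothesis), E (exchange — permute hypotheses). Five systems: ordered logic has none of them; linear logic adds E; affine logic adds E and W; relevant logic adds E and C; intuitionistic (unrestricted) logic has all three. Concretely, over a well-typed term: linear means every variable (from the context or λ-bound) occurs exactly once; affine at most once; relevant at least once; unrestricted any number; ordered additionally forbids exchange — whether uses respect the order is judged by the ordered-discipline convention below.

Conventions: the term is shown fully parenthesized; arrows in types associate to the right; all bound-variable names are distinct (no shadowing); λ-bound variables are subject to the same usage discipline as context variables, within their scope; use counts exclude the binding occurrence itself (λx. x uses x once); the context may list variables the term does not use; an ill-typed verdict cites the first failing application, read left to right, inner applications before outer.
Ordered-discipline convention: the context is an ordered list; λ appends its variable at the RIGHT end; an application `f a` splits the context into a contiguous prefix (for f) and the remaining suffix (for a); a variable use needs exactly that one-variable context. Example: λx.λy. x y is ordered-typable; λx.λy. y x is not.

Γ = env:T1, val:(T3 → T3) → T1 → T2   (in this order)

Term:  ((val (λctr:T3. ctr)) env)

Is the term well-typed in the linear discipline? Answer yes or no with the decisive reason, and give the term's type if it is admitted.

yes — each of env, val, ctr used exactly once; term : T2
use counts: env: 1, val: 1, ctr [bound]: 1
left-to-right use order: val, ctr, env
typing: well-typed at T2
per-discipline verdicts: ordered ✗ | linear ✓ | affine ✓ | relevant ✓ | unrestricted ✓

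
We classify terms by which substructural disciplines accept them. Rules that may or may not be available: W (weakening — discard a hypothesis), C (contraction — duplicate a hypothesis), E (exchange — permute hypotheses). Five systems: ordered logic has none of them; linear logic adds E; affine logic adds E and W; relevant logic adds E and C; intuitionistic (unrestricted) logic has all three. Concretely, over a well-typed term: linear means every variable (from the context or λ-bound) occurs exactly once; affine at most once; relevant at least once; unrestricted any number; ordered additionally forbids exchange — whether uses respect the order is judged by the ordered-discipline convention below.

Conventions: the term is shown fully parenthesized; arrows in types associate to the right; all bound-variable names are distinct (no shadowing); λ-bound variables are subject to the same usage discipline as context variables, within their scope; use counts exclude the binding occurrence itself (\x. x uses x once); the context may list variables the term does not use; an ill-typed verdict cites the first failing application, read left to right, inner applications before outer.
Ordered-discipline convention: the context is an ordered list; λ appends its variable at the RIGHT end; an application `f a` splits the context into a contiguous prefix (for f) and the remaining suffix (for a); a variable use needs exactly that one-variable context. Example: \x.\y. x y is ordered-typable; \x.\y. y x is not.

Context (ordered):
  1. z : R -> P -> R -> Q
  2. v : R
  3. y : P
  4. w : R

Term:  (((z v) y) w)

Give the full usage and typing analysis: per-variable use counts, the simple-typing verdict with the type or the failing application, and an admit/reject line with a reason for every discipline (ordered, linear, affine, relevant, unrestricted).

variable uses: z: 1; v: 1; y: 1; w: 1
order of uses: z, v, y, w
typing: ✓ — Q
ordered: ✓ — z, v, y, w: once each, no exchange needed
linear: ✓ — each of z, v, y, w used exactly once
affine: ✓ — at most one use each (z, v, y, w)
relevant: ✓ — every one of z, v, y, w appears
unrestricted: ✓ — well-typed at Q; no restrictions here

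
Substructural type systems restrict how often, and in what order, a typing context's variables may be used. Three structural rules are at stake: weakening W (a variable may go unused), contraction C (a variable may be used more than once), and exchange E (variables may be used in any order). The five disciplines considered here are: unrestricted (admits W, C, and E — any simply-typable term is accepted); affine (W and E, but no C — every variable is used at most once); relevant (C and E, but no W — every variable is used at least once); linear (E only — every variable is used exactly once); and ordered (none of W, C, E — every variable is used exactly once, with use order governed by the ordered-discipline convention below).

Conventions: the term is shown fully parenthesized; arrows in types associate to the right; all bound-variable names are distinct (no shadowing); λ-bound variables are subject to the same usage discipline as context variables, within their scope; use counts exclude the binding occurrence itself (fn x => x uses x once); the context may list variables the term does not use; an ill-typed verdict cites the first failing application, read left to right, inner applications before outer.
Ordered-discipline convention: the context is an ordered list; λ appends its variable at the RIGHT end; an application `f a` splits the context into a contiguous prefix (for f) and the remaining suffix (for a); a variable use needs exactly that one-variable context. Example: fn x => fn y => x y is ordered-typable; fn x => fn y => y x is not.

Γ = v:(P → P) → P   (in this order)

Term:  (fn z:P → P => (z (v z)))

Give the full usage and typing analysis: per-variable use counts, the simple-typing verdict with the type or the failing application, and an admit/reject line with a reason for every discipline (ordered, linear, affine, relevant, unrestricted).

use counts: v: 1, z [bound]: 2
uses in reading order: z, v, z
typing: ✓ — (P → P) → P
ordered: ✗ — needs contraction — z ×2
linear: ✗ — needs contraction — z ×2
affine: ✗ — needs contraction — z ×2
relevant: ✓ — at least one use each (v, z)
unrestricted: ✓ — type-checks ((P → P) → P) and nothing is barred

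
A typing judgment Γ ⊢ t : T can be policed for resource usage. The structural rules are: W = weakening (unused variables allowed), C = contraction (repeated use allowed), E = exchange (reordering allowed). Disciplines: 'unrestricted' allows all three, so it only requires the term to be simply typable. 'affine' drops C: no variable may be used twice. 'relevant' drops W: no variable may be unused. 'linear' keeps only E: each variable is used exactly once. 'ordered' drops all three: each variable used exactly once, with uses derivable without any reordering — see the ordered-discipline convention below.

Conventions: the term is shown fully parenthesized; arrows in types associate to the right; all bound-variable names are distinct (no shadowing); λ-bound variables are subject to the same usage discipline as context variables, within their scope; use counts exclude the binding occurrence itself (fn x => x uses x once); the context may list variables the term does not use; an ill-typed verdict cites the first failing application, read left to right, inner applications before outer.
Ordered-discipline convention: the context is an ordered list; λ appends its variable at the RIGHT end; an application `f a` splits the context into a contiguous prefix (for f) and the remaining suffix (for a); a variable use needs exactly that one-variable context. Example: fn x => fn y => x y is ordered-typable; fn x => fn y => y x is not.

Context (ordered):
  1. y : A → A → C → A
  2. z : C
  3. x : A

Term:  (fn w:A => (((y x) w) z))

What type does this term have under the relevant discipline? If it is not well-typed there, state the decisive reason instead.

term : A → A
use counts: y ×1, z ×1, x ×1, w (λ-bound) ×1
left-to-right use order: y, x, w, z
typing: well-typed at A → A
across the five disciplines: ordered ✗; linear ✓; affine ✓; relevant ✓; unrestricted ✓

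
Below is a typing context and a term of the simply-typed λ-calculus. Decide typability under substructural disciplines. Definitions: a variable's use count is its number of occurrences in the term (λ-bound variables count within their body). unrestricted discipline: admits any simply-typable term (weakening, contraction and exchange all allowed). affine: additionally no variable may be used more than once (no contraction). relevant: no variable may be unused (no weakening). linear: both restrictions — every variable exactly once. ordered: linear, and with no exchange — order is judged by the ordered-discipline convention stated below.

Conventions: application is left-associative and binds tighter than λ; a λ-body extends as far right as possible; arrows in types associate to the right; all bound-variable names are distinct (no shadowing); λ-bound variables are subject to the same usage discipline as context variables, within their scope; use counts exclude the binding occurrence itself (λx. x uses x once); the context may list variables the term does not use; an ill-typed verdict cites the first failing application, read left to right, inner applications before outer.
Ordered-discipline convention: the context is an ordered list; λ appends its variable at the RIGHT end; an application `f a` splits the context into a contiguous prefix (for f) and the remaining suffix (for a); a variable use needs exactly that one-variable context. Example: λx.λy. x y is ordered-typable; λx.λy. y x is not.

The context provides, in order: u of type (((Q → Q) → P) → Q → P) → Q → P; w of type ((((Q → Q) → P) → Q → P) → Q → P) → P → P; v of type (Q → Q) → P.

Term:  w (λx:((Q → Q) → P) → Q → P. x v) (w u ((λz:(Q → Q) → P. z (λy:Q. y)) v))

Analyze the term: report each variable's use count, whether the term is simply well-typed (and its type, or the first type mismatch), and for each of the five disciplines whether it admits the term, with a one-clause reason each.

use counts: u ×1, w ×2, v ×2, x (λ-bound) ×1, z (λ-bound) ×1, y (λ-bound) ×1
order of uses: w, x, v, w, u, z, y, v
typing: ✓ — P
ordered ✗ (needs contraction — w ×2, v ×2)
linear ✗ (needs contraction — w ×2, v ×2)
affine ✗ (needs contraction — w ×2, v ×2)
relevant ✓ (none of u, w, v, x, z, y goes unused)
unrestricted ✓ (simply typable at P; W, C, E all held)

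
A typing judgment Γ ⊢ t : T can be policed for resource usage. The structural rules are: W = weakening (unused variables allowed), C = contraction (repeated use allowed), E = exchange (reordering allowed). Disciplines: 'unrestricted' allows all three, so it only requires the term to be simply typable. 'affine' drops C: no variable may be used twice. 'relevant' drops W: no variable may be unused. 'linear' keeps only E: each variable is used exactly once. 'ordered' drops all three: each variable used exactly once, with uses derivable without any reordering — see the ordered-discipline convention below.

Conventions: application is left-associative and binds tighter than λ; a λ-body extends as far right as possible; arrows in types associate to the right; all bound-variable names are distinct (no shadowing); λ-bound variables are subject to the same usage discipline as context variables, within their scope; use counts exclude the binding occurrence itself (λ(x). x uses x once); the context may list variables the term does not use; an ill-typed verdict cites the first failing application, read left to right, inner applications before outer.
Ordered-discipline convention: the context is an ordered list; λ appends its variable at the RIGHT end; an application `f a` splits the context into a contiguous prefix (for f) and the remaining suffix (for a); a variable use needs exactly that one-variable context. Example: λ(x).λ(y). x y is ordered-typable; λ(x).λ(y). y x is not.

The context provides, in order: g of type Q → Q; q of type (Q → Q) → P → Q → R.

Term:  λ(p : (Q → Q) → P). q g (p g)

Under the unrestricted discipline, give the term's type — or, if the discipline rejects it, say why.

term : ((Q → Q) → P) → Q → R
use counts: g ×2, q ×1, p (bound) ×1
left-to-right use order: q, g, p, g
typing: the term checks, with type ((Q → Q) → P) → Q → R
across the five disciplines: ordered ✗ | linear ✗ | affine ✗ | relevant ✓ | unrestricted ✓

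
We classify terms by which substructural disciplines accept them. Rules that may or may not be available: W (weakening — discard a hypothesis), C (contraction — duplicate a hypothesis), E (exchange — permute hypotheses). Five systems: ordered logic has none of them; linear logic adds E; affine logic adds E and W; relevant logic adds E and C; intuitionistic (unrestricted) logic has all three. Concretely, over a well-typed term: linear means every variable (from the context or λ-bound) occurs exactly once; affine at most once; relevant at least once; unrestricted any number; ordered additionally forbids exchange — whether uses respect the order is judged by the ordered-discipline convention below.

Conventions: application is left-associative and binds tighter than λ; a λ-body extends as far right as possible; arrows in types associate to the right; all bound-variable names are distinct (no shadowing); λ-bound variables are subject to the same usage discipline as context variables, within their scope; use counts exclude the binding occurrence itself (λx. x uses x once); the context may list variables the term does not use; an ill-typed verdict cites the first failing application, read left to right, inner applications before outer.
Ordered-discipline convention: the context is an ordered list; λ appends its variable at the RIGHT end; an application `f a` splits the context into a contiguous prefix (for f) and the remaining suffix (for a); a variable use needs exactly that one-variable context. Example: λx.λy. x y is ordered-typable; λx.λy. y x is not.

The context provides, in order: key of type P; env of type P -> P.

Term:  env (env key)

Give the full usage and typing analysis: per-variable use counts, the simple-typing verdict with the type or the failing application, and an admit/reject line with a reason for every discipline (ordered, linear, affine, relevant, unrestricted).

use counts: key: 1, env: 2
left-to-right use order: env, env, key
typing: ✓ — P
ordered: ✗ — repeated use of env ×2
linear: ✗ — repeated use of env ×2
affine: ✗ — repeated use of env ×2
relevant: ✓ — none of key, env goes unused
unrestricted: ✓ — type-checks (P) and nothing is barred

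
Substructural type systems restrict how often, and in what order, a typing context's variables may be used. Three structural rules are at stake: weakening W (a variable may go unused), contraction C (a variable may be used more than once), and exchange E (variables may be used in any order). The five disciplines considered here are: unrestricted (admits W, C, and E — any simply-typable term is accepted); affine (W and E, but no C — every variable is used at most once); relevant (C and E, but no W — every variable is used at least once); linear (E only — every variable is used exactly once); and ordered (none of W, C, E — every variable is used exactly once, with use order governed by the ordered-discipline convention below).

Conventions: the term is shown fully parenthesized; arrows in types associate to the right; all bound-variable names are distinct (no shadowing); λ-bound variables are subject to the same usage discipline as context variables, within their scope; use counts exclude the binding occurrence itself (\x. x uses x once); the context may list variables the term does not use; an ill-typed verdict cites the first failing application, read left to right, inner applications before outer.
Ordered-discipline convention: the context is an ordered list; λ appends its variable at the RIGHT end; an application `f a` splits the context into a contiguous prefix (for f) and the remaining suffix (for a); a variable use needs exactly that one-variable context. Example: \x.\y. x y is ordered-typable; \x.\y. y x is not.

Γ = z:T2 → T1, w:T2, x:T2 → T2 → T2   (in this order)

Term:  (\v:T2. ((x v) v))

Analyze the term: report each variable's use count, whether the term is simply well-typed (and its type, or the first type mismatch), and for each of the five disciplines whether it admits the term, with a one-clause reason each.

use counts: z=0, w=0, x=1, v (bound)=2
use order (left to right): x, v, v
typing: the term checks, with type T2 → T2
ordered: ✗, needs contraction — v ×2; unused: z, w — weakening required
linear: ✗, needs contraction — v ×2; unused: z, w — weakening required
affine: ✗, needs contraction — v ×2
relevant: ✗, unused: z, w — weakening required
unrestricted: ✓, type-checks (T2 → T2) and nothing is barred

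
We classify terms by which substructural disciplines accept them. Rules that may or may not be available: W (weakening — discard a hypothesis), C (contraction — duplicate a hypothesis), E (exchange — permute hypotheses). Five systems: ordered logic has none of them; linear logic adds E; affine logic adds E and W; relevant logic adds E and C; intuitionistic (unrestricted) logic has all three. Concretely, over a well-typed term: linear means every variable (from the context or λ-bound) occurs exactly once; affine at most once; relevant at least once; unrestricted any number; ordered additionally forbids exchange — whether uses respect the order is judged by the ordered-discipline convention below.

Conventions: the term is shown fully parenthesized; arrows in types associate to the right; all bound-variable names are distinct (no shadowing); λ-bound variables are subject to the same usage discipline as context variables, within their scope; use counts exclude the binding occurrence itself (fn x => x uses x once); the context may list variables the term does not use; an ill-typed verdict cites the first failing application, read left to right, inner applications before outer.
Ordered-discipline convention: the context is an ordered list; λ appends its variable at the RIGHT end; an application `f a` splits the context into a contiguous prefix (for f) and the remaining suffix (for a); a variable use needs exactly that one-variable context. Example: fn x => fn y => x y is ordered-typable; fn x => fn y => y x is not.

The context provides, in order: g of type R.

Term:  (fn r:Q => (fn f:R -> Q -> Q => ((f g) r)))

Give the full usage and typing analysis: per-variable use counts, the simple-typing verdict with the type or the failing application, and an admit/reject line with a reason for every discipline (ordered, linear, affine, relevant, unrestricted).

usage: g ×1; r [bound] ×1; f [bound] ×1
use order (left to right): f, g, r
typing: well-typed at Q -> (R -> Q -> Q) -> Q
ordered: ✗, needs exchange: uses follow f, g, r
linear: ✓, single use per variable (g, r, f)
affine: ✓, none of g, r, f used more than once
relevant: ✓, none of g, r, f goes unused
unrestricted: ✓, simply typable at Q -> (R -> Q -> Q) -> Q; W, C, E all held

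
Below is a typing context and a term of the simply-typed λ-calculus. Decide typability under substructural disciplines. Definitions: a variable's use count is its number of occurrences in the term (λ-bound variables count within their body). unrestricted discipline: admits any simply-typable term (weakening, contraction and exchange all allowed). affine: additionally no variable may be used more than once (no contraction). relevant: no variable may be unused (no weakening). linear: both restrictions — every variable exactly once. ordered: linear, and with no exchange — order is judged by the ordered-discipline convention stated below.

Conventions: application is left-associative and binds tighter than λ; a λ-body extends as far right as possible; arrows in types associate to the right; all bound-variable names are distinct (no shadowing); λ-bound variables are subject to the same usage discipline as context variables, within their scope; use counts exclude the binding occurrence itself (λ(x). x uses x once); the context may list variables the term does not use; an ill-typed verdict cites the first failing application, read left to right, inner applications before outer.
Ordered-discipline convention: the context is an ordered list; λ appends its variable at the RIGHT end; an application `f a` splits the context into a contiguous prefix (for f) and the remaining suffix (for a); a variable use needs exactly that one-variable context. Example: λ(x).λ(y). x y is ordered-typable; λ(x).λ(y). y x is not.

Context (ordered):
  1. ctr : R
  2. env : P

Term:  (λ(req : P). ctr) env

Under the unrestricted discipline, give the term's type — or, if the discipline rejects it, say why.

term : R
counts: ctr: 1×, env: 1×, req [bound]: 0×
order of uses: ctr, env
typing: well-typed at R
all disciplines: ordered ✗ | linear ✗ | affine ✓ | relevant ✗ | unrestricted ✓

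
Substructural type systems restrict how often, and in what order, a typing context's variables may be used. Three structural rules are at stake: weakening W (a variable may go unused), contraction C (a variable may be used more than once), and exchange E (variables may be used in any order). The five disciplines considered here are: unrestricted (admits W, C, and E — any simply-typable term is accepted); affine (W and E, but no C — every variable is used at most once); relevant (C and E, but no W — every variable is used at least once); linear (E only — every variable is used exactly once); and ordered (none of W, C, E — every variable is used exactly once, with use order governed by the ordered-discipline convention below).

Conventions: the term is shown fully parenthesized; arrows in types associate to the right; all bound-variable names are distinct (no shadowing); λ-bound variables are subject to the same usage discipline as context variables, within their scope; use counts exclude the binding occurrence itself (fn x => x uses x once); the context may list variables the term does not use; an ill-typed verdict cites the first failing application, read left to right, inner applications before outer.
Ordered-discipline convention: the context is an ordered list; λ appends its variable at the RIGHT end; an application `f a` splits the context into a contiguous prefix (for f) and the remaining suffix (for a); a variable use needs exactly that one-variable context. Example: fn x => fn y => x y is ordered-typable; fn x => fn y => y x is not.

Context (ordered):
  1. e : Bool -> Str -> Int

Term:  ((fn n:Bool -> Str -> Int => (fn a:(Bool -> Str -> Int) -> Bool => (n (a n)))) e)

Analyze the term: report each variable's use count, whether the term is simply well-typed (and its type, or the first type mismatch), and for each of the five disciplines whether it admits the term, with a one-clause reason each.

usage: e: 1; n (bound): 2; a (bound): 1
use order (left to right): n, a, n, e
typing: well-typed at ((Bool -> Str -> Int) -> Bool) -> Str -> Int
ordered: ✗, n ×2 used more than once (contraction)
linear: ✗, n ×2 used more than once (contraction)
affine: ✗, n ×2 used more than once (contraction)
relevant: ✓, none of e, n, a goes unused
unrestricted: ✓, type-checks (((Bool -> Str -> Int) -> Bool) -> Str -> Int) and nothing is barred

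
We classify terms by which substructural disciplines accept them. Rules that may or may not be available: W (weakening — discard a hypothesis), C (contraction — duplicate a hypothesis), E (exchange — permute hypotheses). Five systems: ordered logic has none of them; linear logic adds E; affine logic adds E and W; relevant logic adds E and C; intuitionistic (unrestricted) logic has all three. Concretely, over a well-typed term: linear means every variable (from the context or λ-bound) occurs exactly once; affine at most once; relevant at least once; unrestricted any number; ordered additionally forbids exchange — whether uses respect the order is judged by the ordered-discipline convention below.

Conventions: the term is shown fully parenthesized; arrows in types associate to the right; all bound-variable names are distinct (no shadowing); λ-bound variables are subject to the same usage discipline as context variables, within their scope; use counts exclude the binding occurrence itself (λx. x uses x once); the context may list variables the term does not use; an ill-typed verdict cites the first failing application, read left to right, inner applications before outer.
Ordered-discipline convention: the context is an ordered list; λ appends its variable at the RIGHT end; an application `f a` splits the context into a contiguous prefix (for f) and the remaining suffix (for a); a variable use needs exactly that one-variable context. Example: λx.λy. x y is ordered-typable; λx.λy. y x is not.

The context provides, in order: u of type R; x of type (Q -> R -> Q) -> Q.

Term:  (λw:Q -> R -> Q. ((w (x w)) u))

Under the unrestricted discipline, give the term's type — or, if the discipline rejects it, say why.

term : (Q -> R -> Q) -> Q
variable uses: u ×1; x ×1; w (bound) ×2
uses in reading order: w, x, w, u
typing: ✓ — (Q -> R -> Q) -> Q
summary: ordered ✗, linear ✗, affine ✗, relevant ✓, unrestricted ✓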